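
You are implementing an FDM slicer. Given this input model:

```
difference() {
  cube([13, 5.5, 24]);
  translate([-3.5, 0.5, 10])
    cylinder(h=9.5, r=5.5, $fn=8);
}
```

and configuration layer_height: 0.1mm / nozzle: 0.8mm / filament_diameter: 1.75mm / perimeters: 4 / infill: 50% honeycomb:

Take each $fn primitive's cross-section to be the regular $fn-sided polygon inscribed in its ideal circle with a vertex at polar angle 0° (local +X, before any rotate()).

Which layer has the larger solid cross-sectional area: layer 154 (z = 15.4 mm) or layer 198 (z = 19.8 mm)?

layer 198 (z = 19.8 mm)

Layer 154 (z = 15.4): the 13×5.5 cube contributes its full rectangle (area 71.50 mm²); the r=5.5 cylinder at (-3.5, 0.5) contributes a regular 8-gon of circumradius 5.5 (area = (8/2)·5.500²·sin(360°/8) = 85.56 mm²); After the difference (first − rest): starting from the 13×5.5 cube (71.50 mm²), the r=5.5 cylinder at (-3.5, 0.5) partially overlaps it — only the 5.63 mm² overlap (of its 85.56 mm²) is removed, clipping the outline — area = 65.87 mm². So its area = 65.87 mm². Layer 198 (z = 19.8): the cube is present — its section is the full 13×5.5 rectangle (area 71.50 mm²); the cylinder at (-3.5, 0.5) does not reach this height (z outside [10, 19.5]); After the difference (first − rest): none of the subtracted shapes is present at this height, so the 13×5.5 cube is unchanged — area = 71.50 mm². So its area = 71.50 mm². Layer 198 is larger (71.50 vs 65.87 mm²).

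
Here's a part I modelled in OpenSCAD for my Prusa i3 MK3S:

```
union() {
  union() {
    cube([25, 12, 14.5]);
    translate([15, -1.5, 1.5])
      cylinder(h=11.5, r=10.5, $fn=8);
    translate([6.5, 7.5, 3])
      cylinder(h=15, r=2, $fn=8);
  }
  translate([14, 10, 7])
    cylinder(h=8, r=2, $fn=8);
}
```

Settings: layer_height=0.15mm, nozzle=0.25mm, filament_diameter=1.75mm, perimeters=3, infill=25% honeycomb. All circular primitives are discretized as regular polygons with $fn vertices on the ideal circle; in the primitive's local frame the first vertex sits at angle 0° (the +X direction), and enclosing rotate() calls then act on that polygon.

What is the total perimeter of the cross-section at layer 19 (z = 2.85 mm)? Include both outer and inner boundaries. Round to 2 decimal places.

At z = 2.85 mm: the cube (footprint 25×12) is included at this height (perimeter 74.00 mm); the r=10.5 cylinder at (15, -1.5) gives a regular 8-gon of circumradius 10.5 (constant along its height) (perimeter = 2·8·10.500·sin(180°/8) = 64.29 mm); the cylinder at (6.5, 7.5) is absent (z outside [3, 18]); Combining (union): the regions partially overlap (shared area 125.35 mm²), so the edge portions inside another operand are dropped and the merged outline is re-measured after clipping — boundary = 89.64 mm; the cylinder at (14, 10) is absent (z outside [7, 15]); Taking the union: only the result so far is present, so the union is just that shape — boundary = 89.64 mm. Overall, the cross-section is a single solid region. Total boundary length (outer) = 89.64 mm.

89.64 mm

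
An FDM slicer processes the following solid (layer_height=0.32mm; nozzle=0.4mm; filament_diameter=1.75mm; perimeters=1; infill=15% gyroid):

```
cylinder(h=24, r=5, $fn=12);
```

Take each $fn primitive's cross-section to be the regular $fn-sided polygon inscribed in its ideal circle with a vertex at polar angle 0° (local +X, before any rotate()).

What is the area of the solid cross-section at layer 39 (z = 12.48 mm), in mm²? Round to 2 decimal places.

At z = 12.48 mm: the cylinder: section is a regular 12-gon, circumradius r=5 (area = (12/2)·5.000²·sin(360°/12) = 75.00 mm²). Overall, the cross-section is a single solid region. Net area = 75.00 mm².

75.00 mm²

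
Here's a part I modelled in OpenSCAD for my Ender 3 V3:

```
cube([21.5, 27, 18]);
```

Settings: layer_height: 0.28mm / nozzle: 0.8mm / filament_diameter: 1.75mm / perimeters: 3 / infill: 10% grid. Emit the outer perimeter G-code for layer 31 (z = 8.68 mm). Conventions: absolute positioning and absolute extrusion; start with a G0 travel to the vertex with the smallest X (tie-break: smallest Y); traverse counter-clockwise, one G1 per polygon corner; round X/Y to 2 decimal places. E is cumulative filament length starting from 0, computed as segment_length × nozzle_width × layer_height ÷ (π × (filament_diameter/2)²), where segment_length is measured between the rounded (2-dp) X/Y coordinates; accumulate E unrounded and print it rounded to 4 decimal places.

G0 X0.00 Y0.00 Z8.68
G1 X21.50 Y0.00 E2.0023
G1 X21.50 Y27.00 E4.5167
G1 X0.00 Y27.00 E6.5190
G1 X0.00 Y0.00 E9.0335

At z = 8.68 mm: the cube (footprint 21.5×27) is included at this height. The outline is a single polygon with 4 vertices. Extrusion per mm of travel: 0.8 × 0.28 / (π × 0.875²) = 0.093128. Accumulating E over each segment gives final E = 9.0335.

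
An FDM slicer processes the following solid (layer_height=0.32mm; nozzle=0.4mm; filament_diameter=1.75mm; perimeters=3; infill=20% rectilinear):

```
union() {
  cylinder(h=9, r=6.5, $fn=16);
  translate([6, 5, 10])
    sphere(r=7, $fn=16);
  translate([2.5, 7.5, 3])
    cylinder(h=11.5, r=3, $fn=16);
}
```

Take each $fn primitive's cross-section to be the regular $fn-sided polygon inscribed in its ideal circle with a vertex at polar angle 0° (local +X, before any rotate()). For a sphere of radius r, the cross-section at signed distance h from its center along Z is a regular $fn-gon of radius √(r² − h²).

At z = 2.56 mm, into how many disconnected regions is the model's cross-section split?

At z = 2.56 mm: the r=6.5 cylinder gives a regular 16-gon of circumradius 6.5 (constant along its height); the sphere at (6, 5) is absent (|z−center|=7.440 > r=7); the cylinder at (2.5, 7.5) is absent (z outside [3, 14.5]); Merging all regions: only the r=6.5 cylinder is present, so the union is just that shape — 1 connected region. The result has 1 disconnected region.

1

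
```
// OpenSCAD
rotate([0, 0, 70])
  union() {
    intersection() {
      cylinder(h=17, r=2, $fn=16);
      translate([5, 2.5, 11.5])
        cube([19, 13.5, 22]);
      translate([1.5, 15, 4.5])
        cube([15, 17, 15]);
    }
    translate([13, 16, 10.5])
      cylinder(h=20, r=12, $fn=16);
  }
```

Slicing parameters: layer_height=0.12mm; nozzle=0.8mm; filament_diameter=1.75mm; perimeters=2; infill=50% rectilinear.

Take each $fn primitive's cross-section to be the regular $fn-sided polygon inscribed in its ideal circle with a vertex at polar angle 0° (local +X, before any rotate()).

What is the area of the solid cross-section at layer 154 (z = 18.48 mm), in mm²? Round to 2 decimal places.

At z = 18.48 mm: the cylinder is not intersected at this z (z outside [0, 17]); the cube at (5, 2.5) (footprint 19×13.5) is included at this height (area 256.50 mm²); the 15×17 cube at (1.5, 15) contributes its full rectangle (area 255.00 mm²); Taking the intersection: at least one operand is absent at this height, so nothing remains; the r=12 cylinder at (13, 16) contributes a regular 16-gon of circumradius 12 (area = (16/2)·12.000²·sin(360°/16) = 440.85 mm²); Merging all regions: only the r=12 cylinder at (13, 16) is present, so the union is just that shape — area = 440.85 mm²; (whole slice rotated 70° about Z — lengths, areas and connectivity unchanged). Overall, the cross-section is a single solid region. Net area = 440.85 mm².

440.85 mm²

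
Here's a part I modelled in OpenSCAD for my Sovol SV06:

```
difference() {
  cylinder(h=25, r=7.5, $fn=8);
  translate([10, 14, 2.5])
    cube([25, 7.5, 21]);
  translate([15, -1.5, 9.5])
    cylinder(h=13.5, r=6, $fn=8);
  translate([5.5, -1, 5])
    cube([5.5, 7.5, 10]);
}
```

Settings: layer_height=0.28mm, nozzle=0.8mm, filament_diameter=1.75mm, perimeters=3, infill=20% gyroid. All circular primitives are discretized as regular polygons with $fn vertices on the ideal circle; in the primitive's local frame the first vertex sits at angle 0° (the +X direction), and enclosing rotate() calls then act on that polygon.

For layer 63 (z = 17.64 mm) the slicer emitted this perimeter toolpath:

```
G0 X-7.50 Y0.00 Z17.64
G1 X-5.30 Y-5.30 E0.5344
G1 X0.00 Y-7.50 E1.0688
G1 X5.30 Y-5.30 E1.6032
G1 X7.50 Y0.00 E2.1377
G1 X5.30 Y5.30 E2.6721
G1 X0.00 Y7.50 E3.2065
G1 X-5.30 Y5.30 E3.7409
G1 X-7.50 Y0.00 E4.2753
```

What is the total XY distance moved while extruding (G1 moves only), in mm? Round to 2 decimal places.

45.91 mm

Sum the Euclidean lengths of each G1 segment: total = 45.91 mm.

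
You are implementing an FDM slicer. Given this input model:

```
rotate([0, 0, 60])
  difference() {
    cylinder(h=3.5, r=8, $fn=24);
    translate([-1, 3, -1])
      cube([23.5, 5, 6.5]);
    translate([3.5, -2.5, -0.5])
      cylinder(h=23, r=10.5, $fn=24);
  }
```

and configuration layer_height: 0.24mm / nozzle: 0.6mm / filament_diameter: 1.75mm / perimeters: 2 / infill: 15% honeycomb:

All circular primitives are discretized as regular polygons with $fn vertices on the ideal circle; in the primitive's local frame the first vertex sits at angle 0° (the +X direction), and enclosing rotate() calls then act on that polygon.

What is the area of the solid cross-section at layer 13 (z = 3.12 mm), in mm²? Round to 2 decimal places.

At z = 3.12 mm: the r=8 cylinder contributes a regular 24-gon of circumradius 8 (area = (24/2)·8.000²·sin(360°/24) = 198.77 mm²); the cube at (-1, 3) is present — its section is the full 23.5×5 rectangle (area 117.50 mm²); the cylinder at (3.5, -2.5): section is a regular 24-gon, circumradius r=10.5 (area = (24/2)·10.500²·sin(360°/24) = 342.42 mm²); Subtracting the remaining from the first: starting from the r=8 cylinder (198.77 mm²), the 23.5×5 cube at (-1, 3) partially overlaps it — only the 31.34 mm² overlap (of its 117.50 mm²) is removed, clipping the outline; the r=10.5 cylinder at (3.5, -2.5) partially overlaps it — only the 148.23 mm² overlap (of its 342.42 mm²) is removed, clipping the outline — area = 19.20 mm²; (whole slice rotated 60° about Z — lengths, areas and connectivity unchanged). Overall, the cross-section is a single solid region. Net area = 19.20 mm².

19.20 mm²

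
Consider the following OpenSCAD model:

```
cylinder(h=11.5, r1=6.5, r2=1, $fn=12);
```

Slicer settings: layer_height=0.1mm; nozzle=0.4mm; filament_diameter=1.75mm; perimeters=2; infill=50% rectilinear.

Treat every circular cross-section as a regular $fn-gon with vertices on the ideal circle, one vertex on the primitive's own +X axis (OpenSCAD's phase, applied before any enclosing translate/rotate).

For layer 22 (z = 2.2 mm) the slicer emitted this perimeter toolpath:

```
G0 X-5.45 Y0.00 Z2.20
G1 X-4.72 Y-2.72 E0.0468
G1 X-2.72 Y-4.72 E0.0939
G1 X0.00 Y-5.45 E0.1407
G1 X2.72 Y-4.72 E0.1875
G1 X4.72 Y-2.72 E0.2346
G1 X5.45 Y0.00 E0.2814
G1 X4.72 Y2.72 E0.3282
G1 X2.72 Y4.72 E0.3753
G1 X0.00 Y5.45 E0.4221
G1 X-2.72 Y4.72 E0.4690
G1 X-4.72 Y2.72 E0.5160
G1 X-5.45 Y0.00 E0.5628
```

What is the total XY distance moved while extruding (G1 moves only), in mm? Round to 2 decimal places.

Sum the Euclidean lengths of each G1 segment: total = 33.84 mm.

33.84 mm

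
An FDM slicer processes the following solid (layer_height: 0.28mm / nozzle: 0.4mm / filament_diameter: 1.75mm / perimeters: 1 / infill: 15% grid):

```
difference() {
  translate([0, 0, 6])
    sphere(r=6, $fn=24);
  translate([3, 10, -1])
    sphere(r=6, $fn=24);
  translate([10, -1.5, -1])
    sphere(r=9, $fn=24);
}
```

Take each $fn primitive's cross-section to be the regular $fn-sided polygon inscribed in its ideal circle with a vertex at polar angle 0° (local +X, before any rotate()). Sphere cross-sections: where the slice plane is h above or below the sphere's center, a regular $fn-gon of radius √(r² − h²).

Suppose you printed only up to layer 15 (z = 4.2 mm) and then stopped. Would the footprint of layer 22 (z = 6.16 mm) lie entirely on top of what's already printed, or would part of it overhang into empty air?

Compare the two slices. At z = 4.2: the sphere: section is a regular 24-gon, circumradius = √(r²−h²) = √(6²−1.8²) = 5.724 (area = (24/2)·5.724²·sin(360°/24) = 101.75 mm²); the r=6 sphere at (3, 10) slices to a regular 24-gon of circumradius 2.993 (√(r²−h²) with h=5.2 from center) (area = (24/2)·2.993²·sin(360°/24) = 27.83 mm²); the r=9 sphere at (10, -1.5) contributes a regular 24-gon of circumradius √(9²−5.2²) = 7.346 (area = (24/2)·7.346²·sin(360°/24) = 167.59 mm²); After the difference (first − rest): starting from the r=6 sphere (101.75 mm²), the r=6 sphere at (3, 10) misses the remaining region (no effect); the r=9 sphere at (10, -1.5) partially overlaps it — only the 15.89 mm² overlap (of its 167.59 mm²) is removed, clipping the outline — area = 85.86 mm². At z = 6.16: the sphere: section is a regular 24-gon, circumradius = √(r²−h²) = √(6²−0.16²) = 5.998 (area = (24/2)·5.998²·sin(360°/24) = 111.73 mm²); the sphere at (3, 10) does not reach this height (|z−center|=7.160 > r=6); the r=9 sphere at (10, -1.5) slices to a regular 24-gon of circumradius 5.453 (√(r²−h²) with h=7.16 from center) (area = (24/2)·5.453²·sin(360°/24) = 92.35 mm²); Taking the first minus the rest: starting from the r=6 sphere (111.73 mm²), the r=9 sphere at (10, -1.5) partially overlaps it — only the 4.50 mm² overlap (of its 92.35 mm²) is removed, clipping the outline — area = 107.23 mm². Checking containment: at z = 6.16 the cross-section extends beyond the z = 4.2 cross-section by about 21.37 mm².

part overhangs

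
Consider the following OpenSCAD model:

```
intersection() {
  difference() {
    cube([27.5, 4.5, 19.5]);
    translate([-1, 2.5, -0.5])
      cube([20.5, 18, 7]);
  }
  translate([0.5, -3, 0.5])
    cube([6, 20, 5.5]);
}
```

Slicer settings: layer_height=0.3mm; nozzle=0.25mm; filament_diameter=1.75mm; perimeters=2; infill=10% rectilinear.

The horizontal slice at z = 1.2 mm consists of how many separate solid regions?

At z = 1.2 mm: the cube is present — its section is the full 27.5×4.5 rectangle; the cube at (-1, 2.5) is present — its section is the full 20.5×18 rectangle; Subtracting the remaining from the first: starting from the 27.5×4.5 cube, the 20.5×18 cube at (-1, 2.5) partially overlaps it — only the 39.00 mm² overlap (of its 369.00 mm²) is removed, clipping the outline — 1 connected region; the cube at (0.5, -3) is present — its section is the full 6×20 rectangle; After intersecting: the 6×20 cube at (0.5, -3) partially overlaps the result so far; clipping to the common part keeps 15.00 mm² — 1 connected region. The result has 1 disconnected region.

1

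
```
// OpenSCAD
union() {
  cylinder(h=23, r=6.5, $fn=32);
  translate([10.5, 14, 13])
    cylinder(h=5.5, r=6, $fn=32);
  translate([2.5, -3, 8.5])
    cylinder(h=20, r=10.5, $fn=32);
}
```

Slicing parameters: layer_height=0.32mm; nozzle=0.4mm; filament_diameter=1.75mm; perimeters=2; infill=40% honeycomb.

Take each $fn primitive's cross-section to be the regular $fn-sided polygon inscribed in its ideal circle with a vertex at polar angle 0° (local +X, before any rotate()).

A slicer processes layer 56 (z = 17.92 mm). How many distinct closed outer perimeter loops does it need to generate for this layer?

2

At z = 17.92 mm: the r=6.5 cylinder gives a regular 32-gon of circumradius 6.5 (constant along its height); the r=6 cylinder at (10.5, 14) contributes a regular 32-gon of circumradius 6; the r=10.5 cylinder at (2.5, -3) contributes a regular 32-gon of circumradius 10.5; Combining (union): the regions partially overlap (shared area 131.88 mm²), so overlapping operands fuse into one piece — 2 connected regions. The result has 2 disconnected regions.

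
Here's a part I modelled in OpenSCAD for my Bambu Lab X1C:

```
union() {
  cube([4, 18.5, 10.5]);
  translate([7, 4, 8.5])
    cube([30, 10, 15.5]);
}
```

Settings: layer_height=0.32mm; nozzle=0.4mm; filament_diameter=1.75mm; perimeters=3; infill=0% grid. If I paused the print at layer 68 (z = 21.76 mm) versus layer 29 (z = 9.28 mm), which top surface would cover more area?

Layer 68 (z = 21.76): the cube is not intersected at this z (z outside [0, 10.5]); the cube at (7, 4) (footprint 30×10) is included at this height (area 300.00 mm²); Combining (union): only the 30×10 cube at (7, 4) is present, so the union is just that shape — area = 300.00 mm². So its area = 300.00 mm². Layer 29 (z = 9.28): the cube (footprint 4×18.5) is included at this height (area 74.00 mm²); the cube at (7, 4) (footprint 30×10) is included at this height (area 300.00 mm²); Combining (union): the 2 present regions are separate (no shared area or edge), so areas and boundary lengths simply add and each stays a separate island — area = 374.00 mm². So its area = 374.00 mm². Layer 29 is larger (374.00 vs 300.00 mm²).

layer 29 (z = 9.28 mm)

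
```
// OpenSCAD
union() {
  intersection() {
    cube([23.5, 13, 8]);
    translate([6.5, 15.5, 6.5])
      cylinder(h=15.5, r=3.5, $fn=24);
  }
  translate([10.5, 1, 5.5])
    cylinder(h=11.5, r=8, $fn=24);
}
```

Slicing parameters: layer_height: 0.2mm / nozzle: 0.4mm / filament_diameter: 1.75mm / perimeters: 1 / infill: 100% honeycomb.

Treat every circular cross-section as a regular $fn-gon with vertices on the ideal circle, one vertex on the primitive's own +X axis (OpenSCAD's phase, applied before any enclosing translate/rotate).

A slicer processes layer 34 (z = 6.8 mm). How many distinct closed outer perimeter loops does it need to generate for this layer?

2

At z = 6.8 mm: the cube (footprint 23.5×13) is included at this height; the r=3.5 cylinder at (6.5, 15.5) contributes a regular 24-gon of circumradius 3.5; After intersecting: the r=3.5 cylinder at (6.5, 15.5) partially overlaps the 23.5×13 cube; clipping to the common part keeps 3.26 mm² — 1 connected region; the r=8 cylinder at (10.5, 1) gives a regular 24-gon of circumradius 8 (constant along its height); Merging all regions: the 2 present regions are separate (no shared area or edge), so areas and boundary lengths simply add and each stays a separate island — 2 connected regions. The result has 2 disconnected regions.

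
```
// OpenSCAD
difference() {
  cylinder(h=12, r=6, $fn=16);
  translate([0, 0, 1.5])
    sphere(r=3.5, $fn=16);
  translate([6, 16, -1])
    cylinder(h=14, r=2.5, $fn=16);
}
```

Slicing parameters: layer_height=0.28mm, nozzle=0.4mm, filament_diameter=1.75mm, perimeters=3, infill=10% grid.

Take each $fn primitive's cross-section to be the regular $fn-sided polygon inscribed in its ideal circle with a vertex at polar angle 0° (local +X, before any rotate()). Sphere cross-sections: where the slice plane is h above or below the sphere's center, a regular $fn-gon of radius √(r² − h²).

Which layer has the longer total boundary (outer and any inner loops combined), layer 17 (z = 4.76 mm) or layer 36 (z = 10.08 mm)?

Layer 17 (z = 4.76): the r=6 cylinder gives a regular 16-gon of circumradius 6 (constant along its height) (perimeter = 2·16·6.000·sin(180°/16) = 37.46 mm); the r=3.5 sphere slices to a regular 16-gon of circumradius 1.274 (√(r²−h²) with h=3.26 from center) (perimeter = 2·16·1.274·sin(180°/16) = 7.95 mm); the r=2.5 cylinder at (6, 16) contributes a regular 16-gon of circumradius 2.5 (perimeter = 2·16·2.500·sin(180°/16) = 15.61 mm); Taking the first minus the rest: starting from the r=6 cylinder, the r=3.5 sphere lies wholly inside it (removes its full 4.97 mm² and its 7.95 mm outline becomes a hole wall); the r=2.5 cylinder at (6, 16) misses the remaining region (no effect) — boundary (outer + 1 inner loop) = 45.41 mm. So its perimeter = 45.41 mm. Layer 36 (z = 10.08): the r=6 cylinder gives a regular 16-gon of circumradius 6 (constant along its height) (perimeter = 2·16·6.000·sin(180°/16) = 37.46 mm); the sphere does not reach this height (|z−center|=8.580 > r=3.5); the r=2.5 cylinder at (6, 16) gives a regular 16-gon of circumradius 2.5 (constant along its height) (perimeter = 2·16·2.500·sin(180°/16) = 15.61 mm); Subtracting the remaining from the first: starting from the r=6 cylinder, the r=2.5 cylinder at (6, 16) misses the remaining region (no effect) — boundary = 37.46 mm. So its perimeter = 37.46 mm. Layer 17 is larger (45.41 vs 37.46 mm).

layer 17 (z = 4.76 mm)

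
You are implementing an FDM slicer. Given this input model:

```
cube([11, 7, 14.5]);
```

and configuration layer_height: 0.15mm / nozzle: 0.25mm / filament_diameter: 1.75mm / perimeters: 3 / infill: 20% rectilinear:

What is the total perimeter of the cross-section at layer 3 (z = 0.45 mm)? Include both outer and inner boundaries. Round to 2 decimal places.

36.00 mm

At z = 0.45 mm: the 11×7 cube contributes its full rectangle (perimeter 36.00 mm). Overall, the cross-section is a single solid region. Total boundary length (outer) = 36.00 mm.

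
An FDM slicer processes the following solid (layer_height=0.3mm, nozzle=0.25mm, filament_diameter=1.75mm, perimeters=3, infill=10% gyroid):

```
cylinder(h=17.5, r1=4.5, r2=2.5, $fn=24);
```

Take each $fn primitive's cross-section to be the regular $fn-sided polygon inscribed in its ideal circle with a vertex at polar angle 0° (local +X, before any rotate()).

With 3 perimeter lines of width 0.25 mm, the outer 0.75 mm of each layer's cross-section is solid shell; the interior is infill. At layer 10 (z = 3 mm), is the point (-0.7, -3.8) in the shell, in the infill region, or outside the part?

At z = 3 mm: the cone contributes a regular 24-gon of circumradius 4.157 (interpolated between r1=4.5 and r2=2.5 at t=0.171). Overall, the cross-section is a single solid region. The nearest boundary edge runs (-1.08, -4.02)→(-0.00, -4.16); distance from the point to it = 0.26 mm. The point is inside the cross-section, 0.26 mm from the nearest boundary — within the 0.75 mm shell band (3 × 0.25).

shell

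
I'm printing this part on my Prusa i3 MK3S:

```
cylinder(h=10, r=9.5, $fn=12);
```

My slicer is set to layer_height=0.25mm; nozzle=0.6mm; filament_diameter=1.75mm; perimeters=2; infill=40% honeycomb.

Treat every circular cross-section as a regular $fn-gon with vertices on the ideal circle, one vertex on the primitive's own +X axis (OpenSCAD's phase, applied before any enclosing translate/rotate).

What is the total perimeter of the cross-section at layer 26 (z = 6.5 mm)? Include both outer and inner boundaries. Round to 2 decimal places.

59.01 mm

At z = 6.5 mm: the r=9.5 cylinder contributes a regular 12-gon of circumradius 9.5 (perimeter = 2·12·9.500·sin(180°/12) = 59.01 mm). Overall, the cross-section is a single solid region. Total boundary length (outer) = 59.01 mm.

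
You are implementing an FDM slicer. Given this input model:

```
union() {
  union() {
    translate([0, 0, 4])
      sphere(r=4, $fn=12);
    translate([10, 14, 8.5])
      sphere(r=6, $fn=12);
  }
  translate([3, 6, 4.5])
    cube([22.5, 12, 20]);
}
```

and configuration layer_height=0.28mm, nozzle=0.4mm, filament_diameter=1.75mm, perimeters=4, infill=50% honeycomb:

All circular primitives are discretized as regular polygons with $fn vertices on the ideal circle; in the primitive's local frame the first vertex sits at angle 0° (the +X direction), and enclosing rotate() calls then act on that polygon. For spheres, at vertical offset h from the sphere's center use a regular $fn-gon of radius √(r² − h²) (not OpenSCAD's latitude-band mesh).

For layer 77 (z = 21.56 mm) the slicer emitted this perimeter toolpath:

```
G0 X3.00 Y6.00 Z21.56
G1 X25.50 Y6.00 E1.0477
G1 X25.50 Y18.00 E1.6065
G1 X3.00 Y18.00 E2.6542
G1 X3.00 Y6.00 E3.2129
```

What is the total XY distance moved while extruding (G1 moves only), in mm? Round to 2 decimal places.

Sum the Euclidean lengths of each G1 segment: total = 69.00 mm.

69.00 mm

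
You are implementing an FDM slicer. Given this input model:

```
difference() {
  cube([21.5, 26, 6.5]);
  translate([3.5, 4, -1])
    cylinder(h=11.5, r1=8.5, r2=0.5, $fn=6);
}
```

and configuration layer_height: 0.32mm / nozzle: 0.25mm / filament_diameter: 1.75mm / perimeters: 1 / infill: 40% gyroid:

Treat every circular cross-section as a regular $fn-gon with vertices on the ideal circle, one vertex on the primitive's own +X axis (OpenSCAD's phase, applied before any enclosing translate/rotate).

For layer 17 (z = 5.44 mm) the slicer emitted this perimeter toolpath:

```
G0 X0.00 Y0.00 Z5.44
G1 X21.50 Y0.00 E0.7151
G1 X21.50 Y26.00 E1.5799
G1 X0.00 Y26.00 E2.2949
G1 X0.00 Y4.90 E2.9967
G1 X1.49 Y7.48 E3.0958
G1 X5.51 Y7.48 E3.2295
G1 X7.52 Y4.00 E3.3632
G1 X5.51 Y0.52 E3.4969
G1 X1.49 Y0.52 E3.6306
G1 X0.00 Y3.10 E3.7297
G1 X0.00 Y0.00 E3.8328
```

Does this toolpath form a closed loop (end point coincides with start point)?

Start point (G0): (0.00, 0.00). End point (last G1): the path returns to the start — closed.

yes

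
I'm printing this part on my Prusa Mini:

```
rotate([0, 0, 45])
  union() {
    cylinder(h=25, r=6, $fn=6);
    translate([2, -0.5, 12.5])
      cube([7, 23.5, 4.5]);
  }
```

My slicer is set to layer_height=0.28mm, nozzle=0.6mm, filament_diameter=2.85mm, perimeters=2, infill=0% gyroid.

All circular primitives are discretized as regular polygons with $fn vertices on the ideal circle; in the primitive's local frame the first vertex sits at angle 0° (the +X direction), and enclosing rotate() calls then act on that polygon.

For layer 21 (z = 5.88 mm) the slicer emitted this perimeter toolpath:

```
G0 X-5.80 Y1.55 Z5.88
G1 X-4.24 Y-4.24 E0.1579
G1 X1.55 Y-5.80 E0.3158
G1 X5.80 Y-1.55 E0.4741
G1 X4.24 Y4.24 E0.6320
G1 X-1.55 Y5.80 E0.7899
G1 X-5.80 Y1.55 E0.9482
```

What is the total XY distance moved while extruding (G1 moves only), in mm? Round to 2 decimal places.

36.01 mm

Sum the Euclidean lengths of each G1 segment: total = 36.01 mm.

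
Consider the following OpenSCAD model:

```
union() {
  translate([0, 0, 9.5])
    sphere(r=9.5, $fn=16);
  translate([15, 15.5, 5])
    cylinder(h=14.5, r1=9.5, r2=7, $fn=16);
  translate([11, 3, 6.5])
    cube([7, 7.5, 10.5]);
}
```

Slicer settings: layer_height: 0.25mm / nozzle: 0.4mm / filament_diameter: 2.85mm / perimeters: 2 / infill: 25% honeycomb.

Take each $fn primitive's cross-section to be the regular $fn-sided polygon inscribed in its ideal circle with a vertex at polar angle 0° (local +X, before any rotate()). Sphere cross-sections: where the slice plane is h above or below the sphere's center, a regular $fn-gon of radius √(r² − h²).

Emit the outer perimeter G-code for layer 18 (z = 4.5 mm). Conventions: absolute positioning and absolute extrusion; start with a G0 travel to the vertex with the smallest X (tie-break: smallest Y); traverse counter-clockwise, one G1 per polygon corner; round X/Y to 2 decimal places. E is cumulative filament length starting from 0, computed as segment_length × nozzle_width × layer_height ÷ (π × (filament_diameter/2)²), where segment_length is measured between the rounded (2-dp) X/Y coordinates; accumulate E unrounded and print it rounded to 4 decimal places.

At z = 4.5 mm: the sphere: section is a regular 16-gon, circumradius = √(r²−h²) = √(9.5²−5²) = 8.078; the cone at (15, 15.5) is not intersected at this z (z outside [5, 19.5]); the cube at (11, 3) is not intersected at this z (z outside [6.5, 17]); Taking the union: only the r=9.5 sphere is present, so the union is just that shape — 1 connected region. The outline is a single polygon with 16 vertices. Extrusion per mm of travel: 0.4 × 0.25 / (π × 1.425²) = 0.015675. Accumulating E over each segment gives final E = 0.7903.

G0 X-8.08 Y0.00 Z4.50
G1 X-7.46 Y-3.09 E0.0494
G1 X-5.71 Y-5.71 E0.0988
G1 X-3.09 Y-7.46 E0.1482
G1 X0.00 Y-8.08 E0.1976
G1 X3.09 Y-7.46 E0.2470
G1 X5.71 Y-5.71 E0.2964
G1 X7.46 Y-3.09 E0.3458
G1 X8.08 Y0.00 E0.3952
G1 X7.46 Y3.09 E0.4446
G1 X5.71 Y5.71 E0.4940
G1 X3.09 Y7.46 E0.5433
G1 X0.00 Y8.08 E0.5927
G1 X-3.09 Y7.46 E0.6422
G1 X-5.71 Y5.71 E0.6915
G1 X-7.46 Y3.09 E0.7409
G1 X-8.08 Y0.00 E0.7903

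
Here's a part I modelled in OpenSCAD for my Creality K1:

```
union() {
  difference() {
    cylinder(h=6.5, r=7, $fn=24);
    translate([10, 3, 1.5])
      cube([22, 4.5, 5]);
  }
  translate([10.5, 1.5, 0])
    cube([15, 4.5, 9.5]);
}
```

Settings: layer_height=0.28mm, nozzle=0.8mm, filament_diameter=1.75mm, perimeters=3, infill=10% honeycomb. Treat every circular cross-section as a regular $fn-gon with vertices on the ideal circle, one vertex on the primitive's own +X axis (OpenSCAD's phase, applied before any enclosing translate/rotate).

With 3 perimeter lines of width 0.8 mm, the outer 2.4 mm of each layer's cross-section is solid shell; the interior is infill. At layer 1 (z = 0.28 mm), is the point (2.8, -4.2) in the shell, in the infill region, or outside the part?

At z = 0.28 mm: the r=7 cylinder contributes a regular 24-gon of circumradius 7; the cube at (10, 3) is not intersected at this z (z outside [1.5, 6.5]); Taking the first minus the rest: none of the subtracted shapes is present at this height, so the r=7 cylinder is unchanged — 1 connected region; the cube at (10.5, 1.5) (footprint 15×4.5) is included at this height; Combining (union): the 2 present regions are separate (no shared area or edge), so areas and boundary lengths simply add and each stays a separate island — 2 connected regions. Overall, the cross-section has 2 separate islands. The nearest boundary edge runs (4.95, -4.95)→(3.50, -6.06); distance from the point to it = 1.90 mm. (Shell/infill is judged within the island containing the point — the largest one.) The point is inside the cross-section, 1.90 mm from the nearest boundary — within the 2.4 mm shell band (3 × 0.8).

shell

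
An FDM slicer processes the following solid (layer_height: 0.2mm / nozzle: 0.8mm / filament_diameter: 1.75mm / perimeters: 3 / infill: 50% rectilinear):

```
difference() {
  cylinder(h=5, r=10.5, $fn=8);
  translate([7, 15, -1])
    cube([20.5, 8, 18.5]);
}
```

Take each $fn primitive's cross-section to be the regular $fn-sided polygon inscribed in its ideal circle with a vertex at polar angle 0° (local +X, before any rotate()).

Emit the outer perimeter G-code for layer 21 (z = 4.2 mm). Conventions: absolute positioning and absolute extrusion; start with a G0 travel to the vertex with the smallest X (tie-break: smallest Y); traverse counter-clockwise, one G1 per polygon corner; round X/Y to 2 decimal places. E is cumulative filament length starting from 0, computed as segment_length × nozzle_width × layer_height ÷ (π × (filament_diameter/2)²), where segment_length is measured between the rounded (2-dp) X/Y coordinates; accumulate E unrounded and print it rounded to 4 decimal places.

At z = 4.2 mm: the r=10.5 cylinder contributes a regular 8-gon of circumradius 10.5; the cube at (7, 15) is present — its section is the full 20.5×8 rectangle; Subtracting the remaining from the first: starting from the r=10.5 cylinder, the 20.5×8 cube at (7, 15) misses the remaining region (no effect) — 1 connected region. The outline is a single polygon with 8 vertices. Extrusion per mm of travel: 0.8 × 0.2 / (π × 0.875²) = 0.066520. Accumulating E over each segment gives final E = 4.2753.

G0 X-10.50 Y0.00 Z4.20
G1 X-7.42 Y-7.42 E0.5344
G1 X0.00 Y-10.50 E1.0688
G1 X7.42 Y-7.42 E1.6032
G1 X10.50 Y0.00 E2.1377
G1 X7.42 Y7.42 E2.6721
G1 X0.00 Y10.50 E3.2065
G1 X-7.42 Y7.42 E3.7409
G1 X-10.50 Y0.00 E4.2753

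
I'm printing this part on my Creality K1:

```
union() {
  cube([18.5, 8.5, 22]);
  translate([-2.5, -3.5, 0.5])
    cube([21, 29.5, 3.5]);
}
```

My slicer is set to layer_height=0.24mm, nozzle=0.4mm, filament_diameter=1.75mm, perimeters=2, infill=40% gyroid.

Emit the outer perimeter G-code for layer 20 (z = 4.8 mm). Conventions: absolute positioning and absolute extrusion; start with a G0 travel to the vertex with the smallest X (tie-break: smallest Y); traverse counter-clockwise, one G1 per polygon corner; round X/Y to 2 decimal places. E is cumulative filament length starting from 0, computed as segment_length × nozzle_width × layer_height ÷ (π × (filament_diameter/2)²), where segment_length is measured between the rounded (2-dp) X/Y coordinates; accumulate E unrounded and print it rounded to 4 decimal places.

G0 X0.00 Y0.00 Z4.80
G1 X18.50 Y0.00 E0.7384
G1 X18.50 Y8.50 E1.0776
G1 X0.00 Y8.50 E1.8160
G1 X0.00 Y0.00 E2.1553

At z = 4.8 mm: the 18.5×8.5 cube contributes its full rectangle; the cube at (-2.5, -3.5) does not reach this height (z outside [0.5, 4]); Taking the union: only the 18.5×8.5 cube is present, so the union is just that shape — 1 connected region. The outline is a single polygon with 4 vertices. Extrusion per mm of travel: 0.4 × 0.24 / (π × 0.875²) = 0.039912. Accumulating E over each segment gives final E = 2.1553.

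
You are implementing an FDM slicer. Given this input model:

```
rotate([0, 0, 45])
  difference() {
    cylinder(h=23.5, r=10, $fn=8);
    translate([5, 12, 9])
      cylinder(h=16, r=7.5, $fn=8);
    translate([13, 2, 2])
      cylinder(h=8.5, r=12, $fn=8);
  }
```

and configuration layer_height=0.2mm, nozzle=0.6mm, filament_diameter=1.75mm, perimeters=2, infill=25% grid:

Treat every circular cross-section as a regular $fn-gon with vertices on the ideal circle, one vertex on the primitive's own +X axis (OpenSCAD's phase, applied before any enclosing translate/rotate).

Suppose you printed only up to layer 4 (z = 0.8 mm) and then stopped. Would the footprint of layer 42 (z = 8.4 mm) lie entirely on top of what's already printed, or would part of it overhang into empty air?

Compare the two slices. At z = 0.8: the r=10 cylinder contributes a regular 8-gon of circumradius 10 (area = (8/2)·10.000²·sin(360°/8) = 282.84 mm²); the cylinder at (5, 12) is absent (z outside [9, 25]); the cylinder at (13, 2) is not intersected at this z (z outside [2, 10.5]); Subtracting the remaining from the first: none of the subtracted shapes is present at this height, so the r=10 cylinder is unchanged — area = 282.84 mm²; (rotated 45° about Z; rotation is an isometry so areas/perimeters/island counts are preserved). At z = 8.4: the cylinder: section is a regular 8-gon, circumradius r=10 (area = (8/2)·10.000²·sin(360°/8) = 282.84 mm²); the cylinder at (5, 12) is not intersected at this z (z outside [9, 25]); the cylinder at (13, 2): section is a regular 8-gon, circumradius r=12 (area = (8/2)·12.000²·sin(360°/8) = 407.29 mm²); Taking the first minus the rest: starting from the r=10 cylinder (282.84 mm²), the r=12 cylinder at (13, 2) partially overlaps it — only the 86.78 mm² overlap (of its 407.29 mm²) is removed, clipping the outline — area = 196.06 mm²; (whole slice rotated 45° about Z — lengths, areas and connectivity unchanged). Checking containment: the cross-section at z = 8.4 is a subset of the cross-section at z = 0.8.

entirely on top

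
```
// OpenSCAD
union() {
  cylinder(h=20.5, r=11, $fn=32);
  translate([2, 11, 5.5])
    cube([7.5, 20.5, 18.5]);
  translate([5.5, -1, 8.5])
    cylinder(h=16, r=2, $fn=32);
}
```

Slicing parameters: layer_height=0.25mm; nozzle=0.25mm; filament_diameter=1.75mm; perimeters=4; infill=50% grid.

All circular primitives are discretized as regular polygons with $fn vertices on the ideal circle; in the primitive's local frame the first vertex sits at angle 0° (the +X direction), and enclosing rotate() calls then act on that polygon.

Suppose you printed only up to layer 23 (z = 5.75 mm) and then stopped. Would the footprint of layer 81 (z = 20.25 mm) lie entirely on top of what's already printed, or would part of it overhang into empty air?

Compare the two slices. At z = 5.75: the r=11 cylinder gives a regular 32-gon of circumradius 11 (constant along its height) (area = (32/2)·11.000²·sin(360°/32) = 377.69 mm²); the cube at (2, 11) is present — its section is the full 7.5×20.5 rectangle (area 153.75 mm²); the cylinder at (5.5, -1) does not reach this height (z outside [8.5, 24.5]); Taking the union: the 2 present regions are separate (no shared area or edge), so areas and boundary lengths simply add and each stays a separate island — area = 531.44 mm². At z = 20.25: the r=11 cylinder contributes a regular 32-gon of circumradius 11 (area = (32/2)·11.000²·sin(360°/32) = 377.69 mm²); the 7.5×20.5 cube at (2, 11) contributes its full rectangle (area 153.75 mm²); the r=2 cylinder at (5.5, -1) gives a regular 32-gon of circumradius 2 (constant along its height) (area = (32/2)·2.000²·sin(360°/32) = 12.49 mm²); Combining (union): the regions partially overlap — summed areas 543.93 mm² minus the doubly-counted overlap 12.49 mm² gives 531.44 mm² — area = 531.44 mm². Checking containment: the cross-section at z = 20.25 is a subset of the cross-section at z = 5.75.

entirely on top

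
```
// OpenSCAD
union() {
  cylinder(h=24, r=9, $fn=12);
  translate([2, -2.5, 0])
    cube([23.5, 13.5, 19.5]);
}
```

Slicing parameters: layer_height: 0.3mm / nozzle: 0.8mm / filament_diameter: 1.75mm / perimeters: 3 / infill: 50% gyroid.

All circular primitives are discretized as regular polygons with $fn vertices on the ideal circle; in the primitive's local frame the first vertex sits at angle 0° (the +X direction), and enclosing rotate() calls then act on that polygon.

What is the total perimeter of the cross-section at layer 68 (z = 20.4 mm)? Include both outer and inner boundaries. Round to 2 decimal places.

55.90 mm

At z = 20.4 mm: the r=9 cylinder gives a regular 12-gon of circumradius 9 (constant along its height) (perimeter = 2·12·9.000·sin(180°/12) = 55.90 mm); the cube at (2, -2.5) does not reach this height (z outside [0, 19.5]); Taking the union: only the r=9 cylinder is present, so the union is just that shape — boundary = 55.90 mm. Overall, the cross-section is a single solid region. Total boundary length (outer) = 55.90 mm.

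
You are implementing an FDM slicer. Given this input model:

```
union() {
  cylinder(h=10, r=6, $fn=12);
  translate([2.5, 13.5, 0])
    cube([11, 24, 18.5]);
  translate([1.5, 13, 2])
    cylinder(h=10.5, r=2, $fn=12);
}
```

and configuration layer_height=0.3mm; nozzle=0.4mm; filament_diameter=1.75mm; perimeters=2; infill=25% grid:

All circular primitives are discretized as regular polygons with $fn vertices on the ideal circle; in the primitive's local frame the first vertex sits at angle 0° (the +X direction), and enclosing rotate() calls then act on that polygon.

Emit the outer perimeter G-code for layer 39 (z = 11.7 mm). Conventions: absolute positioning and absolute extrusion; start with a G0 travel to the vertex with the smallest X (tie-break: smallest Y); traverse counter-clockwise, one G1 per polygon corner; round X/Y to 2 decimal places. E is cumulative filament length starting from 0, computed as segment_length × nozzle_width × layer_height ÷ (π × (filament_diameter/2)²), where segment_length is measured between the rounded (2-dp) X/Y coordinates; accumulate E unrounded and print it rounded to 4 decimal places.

At z = 11.7 mm: the cylinder is not intersected at this z (z outside [0, 10]); the 11×24 cube at (2.5, 13.5) contributes its full rectangle; the r=2 cylinder at (1.5, 13) contributes a regular 12-gon of circumradius 2; Taking the union: the regions partially overlap (shared area 0.67 mm²), so overlapping operands fuse into one piece — 1 connected region. The outline is a single polygon with 15 vertices. Extrusion per mm of travel: 0.4 × 0.3 / (π × 0.875²) = 0.049890. Accumulating E over each segment gives final E = 3.9296.

G0 X-0.50 Y13.00 Z11.70
G1 X-0.23 Y12.00 E0.0517
G1 X0.50 Y11.27 E0.1032
G1 X1.50 Y11.00 E0.1549
G1 X2.50 Y11.27 E0.2065
G1 X3.23 Y12.00 E0.2580
G1 X3.50 Y13.00 E0.3097
G1 X3.37 Y13.50 E0.3355
G1 X13.50 Y13.50 E0.8409
G1 X13.50 Y37.50 E2.0382
G1 X2.50 Y37.50 E2.5870
G1 X2.50 Y14.73 E3.7230
G1 X1.50 Y15.00 E3.7747
G1 X0.50 Y14.73 E3.8264
G1 X-0.23 Y14.00 E3.8779
G1 X-0.50 Y13.00 E3.9296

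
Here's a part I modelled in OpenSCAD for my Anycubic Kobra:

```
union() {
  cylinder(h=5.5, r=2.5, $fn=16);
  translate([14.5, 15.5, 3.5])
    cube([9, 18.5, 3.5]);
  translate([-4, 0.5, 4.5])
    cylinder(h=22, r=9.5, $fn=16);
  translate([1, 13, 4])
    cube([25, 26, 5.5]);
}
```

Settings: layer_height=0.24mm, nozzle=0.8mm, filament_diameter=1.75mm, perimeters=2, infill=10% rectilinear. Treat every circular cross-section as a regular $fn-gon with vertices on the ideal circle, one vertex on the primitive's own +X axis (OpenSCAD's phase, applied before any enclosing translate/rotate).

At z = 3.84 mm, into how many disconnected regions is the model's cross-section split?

At z = 3.84 mm: the r=2.5 cylinder gives a regular 16-gon of circumradius 2.5 (constant along its height); the cube at (14.5, 15.5) (footprint 9×18.5) is included at this height; the cylinder at (-4, 0.5) is not intersected at this z (z outside [4.5, 26.5]); the cube at (1, 13) is not intersected at this z (z outside [4, 9.5]); Merging all regions: the 2 present regions are separate (no shared area or edge), so areas and boundary lengths simply add and each stays a separate island — 2 connected regions. The result has 2 disconnected regions.

2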